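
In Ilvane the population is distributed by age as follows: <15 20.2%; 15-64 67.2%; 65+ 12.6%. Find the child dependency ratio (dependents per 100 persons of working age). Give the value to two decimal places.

Youth dependency ratio: 30.06

Youth dependency ratio = 20.2 / 67.2 × 100 = 30.06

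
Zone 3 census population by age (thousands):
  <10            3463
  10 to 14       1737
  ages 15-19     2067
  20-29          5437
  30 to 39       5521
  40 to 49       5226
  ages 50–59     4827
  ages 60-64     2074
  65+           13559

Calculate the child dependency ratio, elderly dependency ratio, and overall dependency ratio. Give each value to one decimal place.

Youth dependency ratio: 20.7
Old-age dependency ratio: 53.9
Total dependency ratio: 74.6

0–14: 3463 + 1737 = 5200
15–64: 2067 + 5437 + 5521 + 5226 + 4827 + 2074 = 25152
65+: 13559
Youth dependency ratio = 5200 / 25152 × 100 = 20.7
Old-age dependency ratio = 13559 / 25152 × 100 = 53.9
Total dependency ratio = (5200 + 13559) / 25152 × 100 = 18759 / 25152 × 100 = 74.6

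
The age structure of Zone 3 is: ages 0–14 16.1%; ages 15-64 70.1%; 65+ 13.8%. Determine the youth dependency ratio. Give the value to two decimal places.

Youth dependency ratio: 22.97

Youth dependency ratio = 16.1 / 70.1 × 100 = 22.97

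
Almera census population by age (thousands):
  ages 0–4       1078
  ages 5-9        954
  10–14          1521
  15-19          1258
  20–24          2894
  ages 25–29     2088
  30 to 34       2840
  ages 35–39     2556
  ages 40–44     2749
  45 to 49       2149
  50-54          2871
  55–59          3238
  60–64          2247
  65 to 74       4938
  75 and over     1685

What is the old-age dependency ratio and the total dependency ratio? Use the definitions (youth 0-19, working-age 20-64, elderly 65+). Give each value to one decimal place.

0–19: 1078 + 954 + 1521 + 1258 = 4811
20–64: 2894 + 2088 + 2840 + 2556 + 2749 + 2149 + 2871 + 3238 + 2247 = 23632
65+: 4938 + 1685 = 6623
Old-age dependency ratio = 6623 / 23632 × 100 = 28.0
Total dependency ratio = (4811 + 6623) / 23632 × 100 = 11434 / 23632 × 100 = 48.4

Old-age dependency ratio: 28.0
Total dependency ratio: 48.4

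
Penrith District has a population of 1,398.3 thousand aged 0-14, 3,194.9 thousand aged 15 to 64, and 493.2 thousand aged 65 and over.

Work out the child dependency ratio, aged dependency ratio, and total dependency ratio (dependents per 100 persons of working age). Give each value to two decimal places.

Youth dependency ratio: 43.77
Old-age dependency ratio: 15.44
Total dependency ratio: 59.20

Youth dependency ratio = 1,398.3 / 3,194.9 × 100 = 43.77
Old-age dependency ratio = 493.2 / 3,194.9 × 100 = 15.44
Total dependency ratio = (1,398.3 + 493.2) / 3,194.9 × 100 = 1,891.5 / 3,194.9 × 100 = 59.20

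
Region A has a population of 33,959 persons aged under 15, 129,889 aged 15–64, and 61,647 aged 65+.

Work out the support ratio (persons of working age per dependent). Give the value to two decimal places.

Support ratio: 1.36

Support ratio = 129,889 / (33,959 + 61,647) = 129,889 / 95,606 = 1.36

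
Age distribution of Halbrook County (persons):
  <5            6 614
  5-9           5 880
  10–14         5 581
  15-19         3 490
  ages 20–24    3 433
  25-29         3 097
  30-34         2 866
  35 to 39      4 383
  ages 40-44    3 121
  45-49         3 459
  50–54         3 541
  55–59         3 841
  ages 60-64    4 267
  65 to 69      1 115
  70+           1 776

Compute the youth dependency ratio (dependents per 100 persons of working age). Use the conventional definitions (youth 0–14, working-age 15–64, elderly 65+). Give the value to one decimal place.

Youth dependency ratio: 50.9

0–14: 6 614 + 5 880 + 5 581 = 18 075
15–64: 3 490 + 3 433 + 3 097 + 2 866 + 4 383 + 3 121 + 3 459 + 3 541 + 3 841 + 4 267 = 35 498
65+: 1 115 + 1 776 = 2 891
Youth dependency ratio = 18 075 / 35 498 × 100 = 50.9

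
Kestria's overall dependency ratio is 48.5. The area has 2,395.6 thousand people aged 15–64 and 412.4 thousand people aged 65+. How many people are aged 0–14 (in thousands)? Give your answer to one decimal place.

Aged 0–14: 749.5

Total dependency ratio = (youth + elderly) / working-age × 100
48.5 = (Y + 412.4) / 2,395.6 × 100
⇒ 749.5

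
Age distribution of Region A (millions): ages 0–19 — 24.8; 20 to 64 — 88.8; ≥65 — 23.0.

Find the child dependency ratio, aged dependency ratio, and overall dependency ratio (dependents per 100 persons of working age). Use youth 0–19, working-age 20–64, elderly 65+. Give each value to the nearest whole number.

Youth dependency ratio: 28
Old-age dependency ratio: 26
Total dependency ratio: 54

Youth dependency ratio = 24.8 / 88.8 × 100 = 28
Old-age dependency ratio = 23.0 / 88.8 × 100 = 26
Total dependency ratio = (24.8 + 23.0) / 88.8 × 100 = 47.8 / 88.8 × 100 = 54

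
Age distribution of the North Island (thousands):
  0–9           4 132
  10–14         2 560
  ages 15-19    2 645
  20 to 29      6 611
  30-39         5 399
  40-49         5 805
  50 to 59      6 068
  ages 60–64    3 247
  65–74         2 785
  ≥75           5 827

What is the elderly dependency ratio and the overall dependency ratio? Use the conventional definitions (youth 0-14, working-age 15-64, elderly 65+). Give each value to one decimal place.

Old-age dependency ratio: 28.9
Total dependency ratio: 51.4

0–14: 4 132 + 2 560 = 6 692
15–64: 2 645 + 6 611 + 5 399 + 5 805 + 6 068 + 3 247 = 29 775
65+: 2 785 + 5 827 = 8 612
Old-age dependency ratio = 8 612 / 29 775 × 100 = 28.9
Total dependency ratio = (6 692 + 8 612) / 29 775 × 100 = 15 304 / 29 775 × 100 = 51.4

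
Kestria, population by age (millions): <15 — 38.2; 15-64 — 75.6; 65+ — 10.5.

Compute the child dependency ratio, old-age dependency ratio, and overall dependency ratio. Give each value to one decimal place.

Youth dependency ratio: 50.5
Old-age dependency ratio: 13.9
Total dependency ratio: 64.4

Youth dependency ratio = 38.2 / 75.6 × 100 = 50.5
Old-age dependency ratio = 10.5 / 75.6 × 100 = 13.9
Total dependency ratio = (38.2 + 10.5) / 75.6 × 100 = 48.7 / 75.6 × 100 = 64.4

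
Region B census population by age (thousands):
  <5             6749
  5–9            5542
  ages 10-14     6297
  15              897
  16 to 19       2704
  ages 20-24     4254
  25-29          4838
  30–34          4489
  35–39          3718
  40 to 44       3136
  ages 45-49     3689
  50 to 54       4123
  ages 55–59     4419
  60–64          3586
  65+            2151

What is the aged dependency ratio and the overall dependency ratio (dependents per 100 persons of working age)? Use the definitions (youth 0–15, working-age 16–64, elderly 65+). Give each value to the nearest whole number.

Old-age dependency ratio: 6
Total dependency ratio: 56

0–15: 6749 + 5542 + 6297 + 897 = 19485
16–64: 2704 + 4254 + 4838 + 4489 + 3718 + 3136 + 3689 + 4123 + 4419 + 3586 = 38956
65+: 2151
Old-age dependency ratio = 2151 / 38956 × 100 = 6
Total dependency ratio = (19485 + 2151) / 38956 × 100 = 21636 / 38956 × 100 = 56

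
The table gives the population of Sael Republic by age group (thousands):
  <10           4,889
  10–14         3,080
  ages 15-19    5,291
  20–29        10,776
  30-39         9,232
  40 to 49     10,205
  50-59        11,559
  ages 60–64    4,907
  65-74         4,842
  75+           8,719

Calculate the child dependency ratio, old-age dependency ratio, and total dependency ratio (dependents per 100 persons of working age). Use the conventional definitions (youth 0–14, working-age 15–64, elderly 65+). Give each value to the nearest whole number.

0–14: 4,889 + 3,080 = 7,969
15–64: 5,291 + 10,776 + 9,232 + 10,205 + 11,559 + 4,907 = 51,970
65+: 4,842 + 8,719 = 13,561
Youth dependency ratio = 7,969 / 51,970 × 100 = 15
Old-age dependency ratio = 13,561 / 51,970 × 100 = 26
Total dependency ratio = (7,969 + 13,561) / 51,970 × 100 = 21,530 / 51,970 × 100 = 41

Youth dependency ratio: 15
Old-age dependency ratio: 26
Total dependency ratio: 41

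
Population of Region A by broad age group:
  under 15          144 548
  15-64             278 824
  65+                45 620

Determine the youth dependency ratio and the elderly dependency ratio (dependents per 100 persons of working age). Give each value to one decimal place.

Youth dependency ratio = 144 548 / 278 824 × 100 = 51.8
Old-age dependency ratio = 45 620 / 278 824 × 100 = 16.4

Youth dependency ratio: 51.8
Old-age dependency ratio: 16.4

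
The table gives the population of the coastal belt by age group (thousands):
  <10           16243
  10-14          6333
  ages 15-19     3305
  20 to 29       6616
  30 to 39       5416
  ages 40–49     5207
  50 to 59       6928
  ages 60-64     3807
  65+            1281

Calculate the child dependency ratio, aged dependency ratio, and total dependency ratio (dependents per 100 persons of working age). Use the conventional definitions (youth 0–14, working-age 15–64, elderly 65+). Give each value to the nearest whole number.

Youth dependency ratio: 72
Old-age dependency ratio: 4
Total dependency ratio: 76

0–14: 16243 + 6333 = 22576
15–64: 3305 + 6616 + 5416 + 5207 + 6928 + 3807 = 31279
65+: 1281
Youth dependency ratio = 22576 / 31279 × 100 = 72
Old-age dependency ratio = 1281 / 31279 × 100 = 4
Total dependency ratio = (22576 + 1281) / 31279 × 100 = 23857 / 31279 × 100 = 76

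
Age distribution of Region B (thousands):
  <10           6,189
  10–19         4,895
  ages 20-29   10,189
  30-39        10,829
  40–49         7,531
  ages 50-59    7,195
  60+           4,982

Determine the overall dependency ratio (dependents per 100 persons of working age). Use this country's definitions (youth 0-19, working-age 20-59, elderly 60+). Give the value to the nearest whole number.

Total dependency ratio: 45

0–19: 6,189 + 4,895 = 11,084
20–59: 10,189 + 10,829 + 7,531 + 7,195 = 35,744
60+: 4,982
Total dependency ratio = (11,084 + 4,982) / 35,744 × 100 = 16,066 / 35,744 × 100 = 45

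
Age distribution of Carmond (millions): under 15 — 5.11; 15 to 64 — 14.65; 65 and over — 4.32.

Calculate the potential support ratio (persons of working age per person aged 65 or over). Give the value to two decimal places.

Potential support ratio = 14.65 / 4.32 = 3.39

Potential support ratio: 3.39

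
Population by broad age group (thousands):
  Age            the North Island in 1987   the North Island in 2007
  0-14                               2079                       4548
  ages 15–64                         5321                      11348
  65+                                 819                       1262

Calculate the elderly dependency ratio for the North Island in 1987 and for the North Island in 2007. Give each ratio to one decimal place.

the North Island in 1987: 819 / 5321 × 100 = 15.4
the North Island in 2007: 1262 / 11348 × 100 = 11.1

the North Island in 1987: 15.4
the North Island in 2007: 11.1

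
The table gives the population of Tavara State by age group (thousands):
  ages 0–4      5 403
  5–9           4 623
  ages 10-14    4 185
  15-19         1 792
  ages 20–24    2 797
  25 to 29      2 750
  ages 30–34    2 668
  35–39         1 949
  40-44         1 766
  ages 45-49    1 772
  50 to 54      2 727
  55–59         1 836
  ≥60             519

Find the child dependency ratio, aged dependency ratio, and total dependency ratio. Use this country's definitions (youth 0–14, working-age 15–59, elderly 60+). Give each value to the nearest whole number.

0–14: 5 403 + 4 623 + 4 185 = 14 211
15–59: 1 792 + 2 797 + 2 750 + 2 668 + 1 949 + 1 766 + 1 772 + 2 727 + 1 836 = 20 057
60+: 519
Youth dependency ratio = 14 211 / 20 057 × 100 = 71
Old-age dependency ratio = 519 / 20 057 × 100 = 3
Total dependency ratio = (14 211 + 519) / 20 057 × 100 = 14 730 / 20 057 × 100 = 73

Youth dependency ratio: 71
Old-age dependency ratio: 3
Total dependency ratio: 73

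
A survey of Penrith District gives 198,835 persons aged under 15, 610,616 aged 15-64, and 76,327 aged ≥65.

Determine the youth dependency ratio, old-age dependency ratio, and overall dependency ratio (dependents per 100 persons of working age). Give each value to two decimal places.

Youth dependency ratio = 198,835 / 610,616 × 100 = 32.56
Old-age dependency ratio = 76,327 / 610,616 × 100 = 12.50
Total dependency ratio = (198,835 + 76,327) / 610,616 × 100 = 275,162 / 610,616 × 100 = 45.06

Youth dependency ratio: 32.56
Old-age dependency ratio: 12.50
Total dependency ratio: 45.06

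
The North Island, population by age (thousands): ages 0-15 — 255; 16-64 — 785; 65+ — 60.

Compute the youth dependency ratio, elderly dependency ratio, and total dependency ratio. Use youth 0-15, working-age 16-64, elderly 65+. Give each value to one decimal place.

Youth dependency ratio: 32.5
Old-age dependency ratio: 7.6
Total dependency ratio: 40.1

Youth dependency ratio = 255 / 785 × 100 = 32.5
Old-age dependency ratio = 60 / 785 × 100 = 7.6
Total dependency ratio = (255 + 60) / 785 × 100 = 315 / 785 × 100 = 40.1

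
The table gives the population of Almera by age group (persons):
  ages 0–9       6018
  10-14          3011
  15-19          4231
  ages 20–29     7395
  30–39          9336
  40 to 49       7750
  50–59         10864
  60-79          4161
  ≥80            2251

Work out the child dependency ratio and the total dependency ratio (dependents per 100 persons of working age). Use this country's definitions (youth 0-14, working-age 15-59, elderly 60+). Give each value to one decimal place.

0–14: 6018 + 3011 = 9029
15–59: 4231 + 7395 + 9336 + 7750 + 10864 = 39576
60+: 4161 + 2251 = 6412
Youth dependency ratio = 9029 / 39576 × 100 = 22.8
Total dependency ratio = (9029 + 6412) / 39576 × 100 = 15441 / 39576 × 100 = 39.0

Youth dependency ratio: 22.8
Total dependency ratio: 39.0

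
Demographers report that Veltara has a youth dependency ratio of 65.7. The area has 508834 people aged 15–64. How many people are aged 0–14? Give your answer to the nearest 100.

Aged 0–14: 334300

Youth dependency ratio = youth / working-age × 100
65.7 = Y / 508834 × 100
⇒ 334300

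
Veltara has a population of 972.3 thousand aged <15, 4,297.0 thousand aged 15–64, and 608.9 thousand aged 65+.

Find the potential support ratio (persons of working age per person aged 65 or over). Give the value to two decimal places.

Potential support ratio: 7.06

Potential support ratio = 4,297.0 / 608.9 = 7.06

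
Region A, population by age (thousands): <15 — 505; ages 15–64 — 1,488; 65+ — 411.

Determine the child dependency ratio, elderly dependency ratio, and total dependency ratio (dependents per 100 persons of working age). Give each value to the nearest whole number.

Youth dependency ratio: 34
Old-age dependency ratio: 28
Total dependency ratio: 62

Youth dependency ratio = 505 / 1,488 × 100 = 34
Old-age dependency ratio = 411 / 1,488 × 100 = 28
Total dependency ratio = (505 + 411) / 1,488 × 100 = 916 / 1,488 × 100 = 62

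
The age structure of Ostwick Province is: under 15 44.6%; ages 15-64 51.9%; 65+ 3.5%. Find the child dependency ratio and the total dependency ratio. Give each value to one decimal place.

Youth dependency ratio = 44.6 / 51.9 × 100 = 85.9
Total dependency ratio = (44.6 + 3.5) / 51.9 × 100 = 48.1 / 51.9 × 100 = 92.7

Youth dependency ratio: 85.9
Total dependency ratio: 92.7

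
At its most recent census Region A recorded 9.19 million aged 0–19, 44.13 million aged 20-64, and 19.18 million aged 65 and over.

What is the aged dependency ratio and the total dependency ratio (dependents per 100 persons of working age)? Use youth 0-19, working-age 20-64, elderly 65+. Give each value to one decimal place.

Old-age dependency ratio: 43.5
Total dependency ratio: 64.3

Old-age dependency ratio = 19.18 / 44.13 × 100 = 43.5
Total dependency ratio = (9.19 + 19.18) / 44.13 × 100 = 28.37 / 44.13 × 100 = 64.3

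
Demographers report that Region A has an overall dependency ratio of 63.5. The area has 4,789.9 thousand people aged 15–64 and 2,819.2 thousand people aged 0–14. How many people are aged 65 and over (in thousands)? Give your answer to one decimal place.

Total dependency ratio = (youth + elderly) / working-age × 100
63.5 = (2,819.2 + E) / 4,789.9 × 100
⇒ 222.4

Aged 65 and over: 222.4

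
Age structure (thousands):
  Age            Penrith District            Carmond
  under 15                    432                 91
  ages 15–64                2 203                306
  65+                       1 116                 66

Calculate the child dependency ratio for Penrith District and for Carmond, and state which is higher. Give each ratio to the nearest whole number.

Penrith District: 432 / 2 203 × 100 = 20
Carmond: 91 / 306 × 100 = 30

Penrith District: 20
Carmond: 30
Higher: Carmond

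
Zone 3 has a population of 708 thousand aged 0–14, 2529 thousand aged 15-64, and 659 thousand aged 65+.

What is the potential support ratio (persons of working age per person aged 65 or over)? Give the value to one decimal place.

Potential support ratio = 2529 / 659 = 3.8

Potential support ratio: 3.8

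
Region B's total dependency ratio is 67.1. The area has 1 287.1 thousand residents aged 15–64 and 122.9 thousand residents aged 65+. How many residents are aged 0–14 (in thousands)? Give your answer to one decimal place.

Aged 0–14: 740.7

Total dependency ratio = (youth + elderly) / working-age × 100
67.1 = (Y + 122.9) / 1 287.1 × 100
⇒ 740.7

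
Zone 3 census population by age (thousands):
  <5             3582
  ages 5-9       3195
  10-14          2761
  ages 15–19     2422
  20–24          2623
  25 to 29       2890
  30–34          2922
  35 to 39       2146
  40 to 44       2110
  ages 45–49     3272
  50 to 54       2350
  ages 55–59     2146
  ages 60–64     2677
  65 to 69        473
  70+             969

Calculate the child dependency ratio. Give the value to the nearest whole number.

Youth dependency ratio: 37

0–14: 3582 + 3195 + 2761 = 9538
15–64: 2422 + 2623 + 2890 + 2922 + 2146 + 2110 + 3272 + 2350 + 2146 + 2677 = 25558
65+: 473 + 969 = 1442
Youth dependency ratio = 9538 / 25558 × 100 = 37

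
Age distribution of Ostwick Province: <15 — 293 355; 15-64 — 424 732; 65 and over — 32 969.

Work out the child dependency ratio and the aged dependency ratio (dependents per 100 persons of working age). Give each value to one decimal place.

Youth dependency ratio: 69.1
Old-age dependency ratio: 7.8

Youth dependency ratio = 293 355 / 424 732 × 100 = 69.1
Old-age dependency ratio = 32 969 / 424 732 × 100 = 7.8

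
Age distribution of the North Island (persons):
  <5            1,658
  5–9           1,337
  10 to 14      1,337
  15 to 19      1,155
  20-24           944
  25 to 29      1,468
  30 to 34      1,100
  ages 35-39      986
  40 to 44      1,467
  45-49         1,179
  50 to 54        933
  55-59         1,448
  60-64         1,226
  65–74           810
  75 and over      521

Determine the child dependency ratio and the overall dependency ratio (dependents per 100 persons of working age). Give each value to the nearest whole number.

Youth dependency ratio: 36
Total dependency ratio: 48

0–14: 1,658 + 1,337 + 1,337 = 4,332
15–64: 1,155 + 944 + 1,468 + 1,100 + 986 + 1,467 + 1,179 + 933 + 1,448 + 1,226 = 11,906
65+: 810 + 521 = 1,331
Youth dependency ratio = 4,332 / 11,906 × 100 = 36
Total dependency ratio = (4,332 + 1,331) / 11,906 × 100 = 5,663 / 11,906 × 100 = 48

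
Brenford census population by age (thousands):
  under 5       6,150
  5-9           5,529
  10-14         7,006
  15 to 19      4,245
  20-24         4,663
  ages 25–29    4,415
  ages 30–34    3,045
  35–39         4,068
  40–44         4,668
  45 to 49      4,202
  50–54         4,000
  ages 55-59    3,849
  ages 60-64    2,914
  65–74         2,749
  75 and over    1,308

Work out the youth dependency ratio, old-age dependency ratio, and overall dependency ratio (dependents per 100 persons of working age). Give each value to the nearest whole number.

Youth dependency ratio: 47
Old-age dependency ratio: 10
Total dependency ratio: 57

0–14: 6,150 + 5,529 + 7,006 = 18,685
15–64: 4,245 + 4,663 + 4,415 + 3,045 + 4,068 + 4,668 + 4,202 + 4,000 + 3,849 + 2,914 = 40,069
65+: 2,749 + 1,308 = 4,057
Youth dependency ratio = 18,685 / 40,069 × 100 = 47
Old-age dependency ratio = 4,057 / 40,069 × 100 = 10
Total dependency ratio = (18,685 + 4,057) / 40,069 × 100 = 22,742 / 40,069 × 100 = 57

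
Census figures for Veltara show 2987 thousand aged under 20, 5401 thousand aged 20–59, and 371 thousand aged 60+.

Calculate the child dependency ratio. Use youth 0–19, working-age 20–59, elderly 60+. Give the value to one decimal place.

Youth dependency ratio: 55.3

Youth dependency ratio = 2987 / 5401 × 100 = 55.3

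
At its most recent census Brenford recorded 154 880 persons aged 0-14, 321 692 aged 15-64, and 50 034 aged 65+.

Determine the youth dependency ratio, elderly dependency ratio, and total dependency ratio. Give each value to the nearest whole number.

Youth dependency ratio = 154 880 / 321 692 × 100 = 48
Old-age dependency ratio = 50 034 / 321 692 × 100 = 16
Total dependency ratio = (154 880 + 50 034) / 321 692 × 100 = 204 914 / 321 692 × 100 = 64

Youth dependency ratio: 48
Old-age dependency ratio: 16
Total dependency ratio: 64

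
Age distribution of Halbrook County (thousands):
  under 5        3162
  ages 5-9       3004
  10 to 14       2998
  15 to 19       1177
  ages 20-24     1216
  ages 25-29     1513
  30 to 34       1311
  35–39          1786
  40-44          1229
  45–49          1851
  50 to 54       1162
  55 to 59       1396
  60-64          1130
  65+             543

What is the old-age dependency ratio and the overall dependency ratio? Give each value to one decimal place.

Old-age dependency ratio: 3.9
Total dependency ratio: 70.5

0–14: 3162 + 3004 + 2998 = 9164
15–64: 1177 + 1216 + 1513 + 1311 + 1786 + 1229 + 1851 + 1162 + 1396 + 1130 = 13771
65+: 543
Old-age dependency ratio = 543 / 13771 × 100 = 3.9
Total dependency ratio = (9164 + 543) / 13771 × 100 = 9707 / 13771 × 100 = 70.5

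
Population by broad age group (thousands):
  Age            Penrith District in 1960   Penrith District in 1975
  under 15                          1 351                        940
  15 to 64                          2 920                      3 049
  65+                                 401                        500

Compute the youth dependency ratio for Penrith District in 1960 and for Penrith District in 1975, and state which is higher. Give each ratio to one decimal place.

Penrith District in 1960: 1 351 / 2 920 × 100 = 46.3
Penrith District in 1975: 940 / 3 049 × 100 = 30.8

Penrith District in 1960: 46.3
Penrith District in 1975: 30.8
Higher: Penrith District in 1960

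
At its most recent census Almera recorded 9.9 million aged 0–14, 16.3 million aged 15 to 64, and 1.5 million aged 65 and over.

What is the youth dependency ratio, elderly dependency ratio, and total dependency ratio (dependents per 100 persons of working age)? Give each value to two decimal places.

Youth dependency ratio: 60.74
Old-age dependency ratio: 9.20
Total dependency ratio: 69.94

Youth dependency ratio = 9.9 / 16.3 × 100 = 60.74
Old-age dependency ratio = 1.5 / 16.3 × 100 = 9.20
Total dependency ratio = (9.9 + 1.5) / 16.3 × 100 = 11.4 / 16.3 × 100 = 69.94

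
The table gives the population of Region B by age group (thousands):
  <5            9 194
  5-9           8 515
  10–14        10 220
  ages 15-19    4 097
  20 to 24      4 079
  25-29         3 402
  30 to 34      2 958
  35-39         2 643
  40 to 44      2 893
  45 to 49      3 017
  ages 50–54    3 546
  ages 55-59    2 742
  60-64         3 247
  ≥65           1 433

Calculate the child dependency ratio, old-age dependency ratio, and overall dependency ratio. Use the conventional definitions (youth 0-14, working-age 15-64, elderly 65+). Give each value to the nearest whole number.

Youth dependency ratio: 86
Old-age dependency ratio: 4
Total dependency ratio: 90

0–14: 9 194 + 8 515 + 10 220 = 27 929
15–64: 4 097 + 4 079 + 3 402 + 2 958 + 2 643 + 2 893 + 3 017 + 3 546 + 2 742 + 3 247 = 32 624
65+: 1 433
Youth dependency ratio = 27 929 / 32 624 × 100 = 86
Old-age dependency ratio = 1 433 / 32 624 × 100 = 4
Total dependency ratio = (27 929 + 1 433) / 32 624 × 100 = 29 362 / 32 624 × 100 = 90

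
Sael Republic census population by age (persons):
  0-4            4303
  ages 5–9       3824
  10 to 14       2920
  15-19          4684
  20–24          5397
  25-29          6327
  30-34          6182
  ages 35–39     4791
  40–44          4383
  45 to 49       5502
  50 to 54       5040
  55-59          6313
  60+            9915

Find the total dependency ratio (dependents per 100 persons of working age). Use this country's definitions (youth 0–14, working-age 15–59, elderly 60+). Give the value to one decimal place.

Total dependency ratio: 43.1

0–14: 4303 + 3824 + 2920 = 11047
15–59: 4684 + 5397 + 6327 + 6182 + 4791 + 4383 + 5502 + 5040 + 6313 = 48619
60+: 9915
Total dependency ratio = (11047 + 9915) / 48619 × 100 = 20962 / 48619 × 100 = 43.1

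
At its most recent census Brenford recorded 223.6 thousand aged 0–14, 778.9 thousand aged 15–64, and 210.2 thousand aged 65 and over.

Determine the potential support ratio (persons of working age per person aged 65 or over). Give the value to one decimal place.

Potential support ratio: 3.7

Potential support ratio = 778.9 / 210.2 = 3.7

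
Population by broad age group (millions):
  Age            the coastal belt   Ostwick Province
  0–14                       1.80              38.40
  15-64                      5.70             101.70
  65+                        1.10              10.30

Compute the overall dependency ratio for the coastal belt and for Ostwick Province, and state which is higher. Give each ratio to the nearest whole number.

the coastal belt: (1.80 + 1.10) / 5.70 × 100 = 2.90 / 5.70 × 100 = 51
Ostwick Province: (38.40 + 10.30) / 101.70 × 100 = 48.70 / 101.70 × 100 = 48

the coastal belt: 51
Ostwick Province: 48
Higher: the coastal belt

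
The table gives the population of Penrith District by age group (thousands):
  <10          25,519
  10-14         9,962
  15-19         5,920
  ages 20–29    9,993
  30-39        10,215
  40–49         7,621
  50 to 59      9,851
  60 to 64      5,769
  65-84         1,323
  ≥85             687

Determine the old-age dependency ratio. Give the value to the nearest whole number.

Old-age dependency ratio: 4

0–14: 25,519 + 9,962 = 35,481
15–64: 5,920 + 9,993 + 10,215 + 7,621 + 9,851 + 5,769 = 49,369
65+: 1,323 + 687 = 2,010
Old-age dependency ratio = 2,010 / 49,369 × 100 = 4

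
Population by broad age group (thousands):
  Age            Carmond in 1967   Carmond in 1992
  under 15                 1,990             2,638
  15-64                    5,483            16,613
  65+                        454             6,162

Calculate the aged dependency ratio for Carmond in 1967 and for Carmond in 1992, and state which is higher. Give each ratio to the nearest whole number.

Carmond in 1967: 454 / 5,483 × 100 = 8
Carmond in 1992: 6,162 / 16,613 × 100 = 37

Carmond in 1967: 8
Carmond in 1992: 37
Higher: Carmond in 1992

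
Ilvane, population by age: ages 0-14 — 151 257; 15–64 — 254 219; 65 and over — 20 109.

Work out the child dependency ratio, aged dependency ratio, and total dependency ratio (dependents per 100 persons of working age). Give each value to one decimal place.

Youth dependency ratio: 59.5
Old-age dependency ratio: 7.9
Total dependency ratio: 67.4

Youth dependency ratio = 151 257 / 254 219 × 100 = 59.5
Old-age dependency ratio = 20 109 / 254 219 × 100 = 7.9
Total dependency ratio = (151 257 + 20 109) / 254 219 × 100 = 171 366 / 254 219 × 100 = 67.4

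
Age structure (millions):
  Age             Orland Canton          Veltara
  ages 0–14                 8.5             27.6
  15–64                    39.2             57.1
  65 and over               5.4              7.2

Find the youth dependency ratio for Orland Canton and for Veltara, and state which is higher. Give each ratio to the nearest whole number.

Orland Canton: 8.5 / 39.2 × 100 = 22
Veltara: 27.6 / 57.1 × 100 = 48

Orland Canton: 22
Veltara: 48
Higher: Veltara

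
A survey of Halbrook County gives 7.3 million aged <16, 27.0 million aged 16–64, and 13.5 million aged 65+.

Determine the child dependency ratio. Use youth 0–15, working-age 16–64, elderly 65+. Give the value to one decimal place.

Youth dependency ratio: 27.0

Youth dependency ratio = 7.3 / 27.0 × 100 = 27.0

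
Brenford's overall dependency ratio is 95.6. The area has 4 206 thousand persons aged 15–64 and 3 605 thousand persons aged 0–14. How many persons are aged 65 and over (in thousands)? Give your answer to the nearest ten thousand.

Total dependency ratio = (youth + elderly) / working-age × 100
95.6 = (3 605 + E) / 4 206 × 100
⇒ 420

Aged 65 and over: 420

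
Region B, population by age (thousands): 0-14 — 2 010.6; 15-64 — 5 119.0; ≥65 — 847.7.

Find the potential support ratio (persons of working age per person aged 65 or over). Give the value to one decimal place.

Potential support ratio: 6.0

Potential support ratio = 5 119.0 / 847.7 = 6.0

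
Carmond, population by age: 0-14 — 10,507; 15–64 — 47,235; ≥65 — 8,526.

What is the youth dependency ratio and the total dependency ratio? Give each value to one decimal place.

Youth dependency ratio: 22.2
Total dependency ratio: 40.3

Youth dependency ratio = 10,507 / 47,235 × 100 = 22.2
Total dependency ratio = (10,507 + 8,526) / 47,235 × 100 = 19,033 / 47,235 × 100 = 40.3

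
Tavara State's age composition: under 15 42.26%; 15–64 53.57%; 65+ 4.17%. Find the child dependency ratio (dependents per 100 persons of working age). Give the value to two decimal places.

Youth dependency ratio: 78.89

Youth dependency ratio = 42.26 / 53.57 × 100 = 78.89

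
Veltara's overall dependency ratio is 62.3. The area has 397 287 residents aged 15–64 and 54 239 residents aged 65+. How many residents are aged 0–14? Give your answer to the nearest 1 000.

Aged 0–14: 193 000

Total dependency ratio = (youth + elderly) / working-age × 100
62.3 = (Y + 54 239) / 397 287 × 100
⇒ 193 000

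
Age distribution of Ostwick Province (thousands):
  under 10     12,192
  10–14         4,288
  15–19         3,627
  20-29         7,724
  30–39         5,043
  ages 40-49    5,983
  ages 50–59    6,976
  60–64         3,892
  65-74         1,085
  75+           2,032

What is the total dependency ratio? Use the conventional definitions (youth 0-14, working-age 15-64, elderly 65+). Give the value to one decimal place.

0–14: 12,192 + 4,288 = 16,480
15–64: 3,627 + 7,724 + 5,043 + 5,983 + 6,976 + 3,892 = 33,245
65+: 1,085 + 2,032 = 3,117
Total dependency ratio = (16,480 + 3,117) / 33,245 × 100 = 19,597 / 33,245 × 100 = 58.9

Total dependency ratio: 58.9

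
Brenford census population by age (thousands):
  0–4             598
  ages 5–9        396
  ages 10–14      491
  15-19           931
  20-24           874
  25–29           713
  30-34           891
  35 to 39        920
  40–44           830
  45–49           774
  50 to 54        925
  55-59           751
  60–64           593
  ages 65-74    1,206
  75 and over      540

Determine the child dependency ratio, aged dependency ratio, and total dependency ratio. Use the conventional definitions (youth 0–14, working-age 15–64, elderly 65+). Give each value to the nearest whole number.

0–14: 598 + 396 + 491 = 1,485
15–64: 931 + 874 + 713 + 891 + 920 + 830 + 774 + 925 + 751 + 593 = 8,202
65+: 1,206 + 540 = 1,746
Youth dependency ratio = 1,485 / 8,202 × 100 = 18
Old-age dependency ratio = 1,746 / 8,202 × 100 = 21
Total dependency ratio = (1,485 + 1,746) / 8,202 × 100 = 3,231 / 8,202 × 100 = 39

Youth dependency ratio: 18
Old-age dependency ratio: 21
Total dependency ratio: 39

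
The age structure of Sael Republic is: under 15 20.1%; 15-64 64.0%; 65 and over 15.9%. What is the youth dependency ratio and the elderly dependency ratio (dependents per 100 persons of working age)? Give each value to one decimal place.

Youth dependency ratio = 20.1 / 64.0 × 100 = 31.4
Old-age dependency ratio = 15.9 / 64.0 × 100 = 24.8

Youth dependency ratio: 31.4
Old-age dependency ratio: 24.8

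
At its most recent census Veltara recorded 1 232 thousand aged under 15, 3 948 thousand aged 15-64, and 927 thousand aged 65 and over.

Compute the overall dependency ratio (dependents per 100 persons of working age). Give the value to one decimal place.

Total dependency ratio: 54.7

Total dependency ratio = (1 232 + 927) / 3 948 × 100 = 2 159 / 3 948 × 100 = 54.7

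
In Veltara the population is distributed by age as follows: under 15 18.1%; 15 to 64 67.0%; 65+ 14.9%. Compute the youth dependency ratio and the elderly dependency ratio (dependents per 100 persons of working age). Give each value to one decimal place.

Youth dependency ratio = 18.1 / 67.0 × 100 = 27.0
Old-age dependency ratio = 14.9 / 67.0 × 100 = 22.2

Youth dependency ratio: 27.0
Old-age dependency ratio: 22.2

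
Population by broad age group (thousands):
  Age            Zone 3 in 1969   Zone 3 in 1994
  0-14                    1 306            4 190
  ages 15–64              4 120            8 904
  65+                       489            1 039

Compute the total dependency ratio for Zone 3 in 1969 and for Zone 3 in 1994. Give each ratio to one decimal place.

Zone 3 in 1969: 43.6
Zone 3 in 1994: 58.7

Zone 3 in 1969: (1 306 + 489) / 4 120 × 100 = 1 795 / 4 120 × 100 = 43.6
Zone 3 in 1994: (4 190 + 1 039) / 8 904 × 100 = 5 229 / 8 904 × 100 = 58.7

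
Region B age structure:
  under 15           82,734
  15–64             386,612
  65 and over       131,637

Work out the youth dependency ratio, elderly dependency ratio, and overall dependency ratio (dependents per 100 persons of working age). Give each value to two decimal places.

Youth dependency ratio = 82,734 / 386,612 × 100 = 21.40
Old-age dependency ratio = 131,637 / 386,612 × 100 = 34.05
Total dependency ratio = (82,734 + 131,637) / 386,612 × 100 = 214,371 / 386,612 × 100 = 55.45

Youth dependency ratio: 21.40
Old-age dependency ratio: 34.05
Total dependency ratio: 55.45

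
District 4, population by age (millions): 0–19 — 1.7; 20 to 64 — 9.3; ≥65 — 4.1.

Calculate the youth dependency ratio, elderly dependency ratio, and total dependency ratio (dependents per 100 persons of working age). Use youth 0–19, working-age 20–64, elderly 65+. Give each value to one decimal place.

Youth dependency ratio = 1.7 / 9.3 × 100 = 18.3
Old-age dependency ratio = 4.1 / 9.3 × 100 = 44.1
Total dependency ratio = (1.7 + 4.1) / 9.3 × 100 = 5.8 / 9.3 × 100 = 62.4

Youth dependency ratio: 18.3
Old-age dependency ratio: 44.1
Total dependency ratio: 62.4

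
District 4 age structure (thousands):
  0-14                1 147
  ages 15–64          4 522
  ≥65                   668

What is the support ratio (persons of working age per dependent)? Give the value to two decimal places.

Support ratio: 2.49

Support ratio = 4 522 / (1 147 + 668) = 4 522 / 1 815 = 2.49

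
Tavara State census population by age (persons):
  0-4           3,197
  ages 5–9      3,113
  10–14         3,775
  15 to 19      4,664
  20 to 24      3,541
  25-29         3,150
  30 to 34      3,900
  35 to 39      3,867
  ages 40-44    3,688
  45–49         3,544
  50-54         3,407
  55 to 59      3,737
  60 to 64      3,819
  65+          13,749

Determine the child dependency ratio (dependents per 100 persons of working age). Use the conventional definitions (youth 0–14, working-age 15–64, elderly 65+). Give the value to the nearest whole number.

0–14: 3,197 + 3,113 + 3,775 = 10,085
15–64: 4,664 + 3,541 + 3,150 + 3,900 + 3,867 + 3,688 + 3,544 + 3,407 + 3,737 + 3,819 = 37,317
65+: 13,749
Youth dependency ratio = 10,085 / 37,317 × 100 = 27

Youth dependency ratio: 27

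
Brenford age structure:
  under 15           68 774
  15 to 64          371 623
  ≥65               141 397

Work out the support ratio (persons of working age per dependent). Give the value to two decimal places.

Support ratio: 1.77

Support ratio = 371 623 / (68 774 + 141 397) = 371 623 / 210 171 = 1.77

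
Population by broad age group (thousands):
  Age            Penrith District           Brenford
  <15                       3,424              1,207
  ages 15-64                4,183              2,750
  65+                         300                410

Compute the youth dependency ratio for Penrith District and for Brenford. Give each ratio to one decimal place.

Penrith District: 3,424 / 4,183 × 100 = 81.9
Brenford: 1,207 / 2,750 × 100 = 43.9

Penrith District: 81.9
Brenford: 43.9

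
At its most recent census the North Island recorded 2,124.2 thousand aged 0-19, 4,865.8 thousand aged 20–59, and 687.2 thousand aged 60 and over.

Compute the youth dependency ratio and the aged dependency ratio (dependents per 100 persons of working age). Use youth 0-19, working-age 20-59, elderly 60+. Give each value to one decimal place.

Youth dependency ratio = 2,124.2 / 4,865.8 × 100 = 43.7
Old-age dependency ratio = 687.2 / 4,865.8 × 100 = 14.1

Youth dependency ratio: 43.7
Old-age dependency ratio: 14.1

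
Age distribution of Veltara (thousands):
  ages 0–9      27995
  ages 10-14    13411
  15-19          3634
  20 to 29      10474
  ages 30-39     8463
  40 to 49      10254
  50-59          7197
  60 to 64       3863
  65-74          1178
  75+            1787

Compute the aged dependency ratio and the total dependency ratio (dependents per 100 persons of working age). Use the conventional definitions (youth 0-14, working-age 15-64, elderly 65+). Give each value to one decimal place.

0–14: 27995 + 13411 = 41406
15–64: 3634 + 10474 + 8463 + 10254 + 7197 + 3863 = 43885
65+: 1178 + 1787 = 2965
Old-age dependency ratio = 2965 / 43885 × 100 = 6.8
Total dependency ratio = (41406 + 2965) / 43885 × 100 = 44371 / 43885 × 100 = 101.1

Old-age dependency ratio: 6.8
Total dependency ratio: 101.1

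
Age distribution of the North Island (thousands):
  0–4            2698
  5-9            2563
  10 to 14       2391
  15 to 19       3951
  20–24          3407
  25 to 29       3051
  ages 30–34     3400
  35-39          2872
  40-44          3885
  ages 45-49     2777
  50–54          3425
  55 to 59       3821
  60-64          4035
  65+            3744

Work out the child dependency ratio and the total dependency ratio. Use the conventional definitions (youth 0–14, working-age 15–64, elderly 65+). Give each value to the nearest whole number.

Youth dependency ratio: 22
Total dependency ratio: 33

0–14: 2698 + 2563 + 2391 = 7652
15–64: 3951 + 3407 + 3051 + 3400 + 2872 + 3885 + 2777 + 3425 + 3821 + 4035 = 34624
65+: 3744
Youth dependency ratio = 7652 / 34624 × 100 = 22
Total dependency ratio = (7652 + 3744) / 34624 × 100 = 11396 / 34624 × 100 = 33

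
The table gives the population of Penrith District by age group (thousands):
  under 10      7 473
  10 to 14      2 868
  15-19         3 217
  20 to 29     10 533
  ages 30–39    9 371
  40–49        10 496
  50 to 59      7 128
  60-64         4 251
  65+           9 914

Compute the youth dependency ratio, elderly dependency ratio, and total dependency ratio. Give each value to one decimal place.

0–14: 7 473 + 2 868 = 10 341
15–64: 3 217 + 10 533 + 9 371 + 10 496 + 7 128 + 4 251 = 44 996
65+: 9 914
Youth dependency ratio = 10 341 / 44 996 × 100 = 23.0
Old-age dependency ratio = 9 914 / 44 996 × 100 = 22.0
Total dependency ratio = (10 341 + 9 914) / 44 996 × 100 = 20 255 / 44 996 × 100 = 45.0

Youth dependency ratio: 23.0
Old-age dependency ratio: 22.0
Total dependency ratio: 45.0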